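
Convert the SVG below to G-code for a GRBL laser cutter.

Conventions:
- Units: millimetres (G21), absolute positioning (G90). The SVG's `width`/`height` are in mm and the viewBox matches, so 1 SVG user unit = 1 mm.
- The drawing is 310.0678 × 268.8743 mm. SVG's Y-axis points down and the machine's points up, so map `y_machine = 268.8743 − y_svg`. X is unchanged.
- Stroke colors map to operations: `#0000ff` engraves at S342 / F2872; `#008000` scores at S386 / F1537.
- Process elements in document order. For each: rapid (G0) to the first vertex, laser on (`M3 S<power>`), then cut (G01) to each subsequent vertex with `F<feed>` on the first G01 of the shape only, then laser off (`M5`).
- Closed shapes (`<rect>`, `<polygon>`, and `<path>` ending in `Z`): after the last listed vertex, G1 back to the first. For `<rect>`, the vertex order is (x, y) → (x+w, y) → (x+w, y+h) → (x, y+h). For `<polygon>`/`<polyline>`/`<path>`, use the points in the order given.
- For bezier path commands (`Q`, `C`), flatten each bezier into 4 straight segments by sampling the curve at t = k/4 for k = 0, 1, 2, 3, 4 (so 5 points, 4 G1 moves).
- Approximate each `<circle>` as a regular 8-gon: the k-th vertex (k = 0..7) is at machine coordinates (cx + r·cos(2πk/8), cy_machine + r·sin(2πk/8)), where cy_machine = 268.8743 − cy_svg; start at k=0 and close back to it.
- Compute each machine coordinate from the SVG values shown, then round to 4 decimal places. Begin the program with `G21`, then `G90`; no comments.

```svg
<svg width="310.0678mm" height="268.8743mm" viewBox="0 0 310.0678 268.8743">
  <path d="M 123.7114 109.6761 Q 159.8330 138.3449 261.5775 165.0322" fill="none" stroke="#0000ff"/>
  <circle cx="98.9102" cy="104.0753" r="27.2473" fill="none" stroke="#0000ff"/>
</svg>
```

G21
G90
G0 X123.7114 Y159.1982
M3 S342
G01 X145.8736 Y144.9876 F2872
G01 X176.2387 Y131.0248
G01 X214.8067 Y117.3096
G01 X261.5775 Y103.8421
M5
G0 X126.1575 Y164.7990
M3 S342
G01 X118.1770 Y184.0658 F2872
G01 X98.9102 Y192.0463
G01 X79.6434 Y184.0658
G01 X71.6629 Y164.7990
G01 X79.6434 Y145.5322
G01 X98.9102 Y137.5517
G01 X118.1770 Y145.5322
G01 X126.1575 Y164.7990
M5

Since the viewBox matches the mm dimensions, user units are millimetres directly. The only transform is the Y-flip y_m = 268.8743 − y_svg.

Shape 1 is a quadratic bezier drawn with `<path>`. Its stroke #0000ff means engrave at S342, F2872. After flipping Y the toolpath is (123.7114,159.1982) → (145.8736,144.9876) → (176.2387,131.0248) → (214.8067,117.3096) → (261.5775,103.8421).

Shape 2 is a circle drawn with `<circle>`. Its stroke #0000ff means engrave at S342, F2872. After flipping Y the toolpath is (126.1575,164.7990) → (118.1770,184.0658) → (98.9102,192.0463) → (79.6434,184.0658) → (71.6629,164.7990) → (79.6434,145.5322) → (98.9102,137.5517) → (118.1770,145.5322) → (126.1575,164.7990), returning to the start.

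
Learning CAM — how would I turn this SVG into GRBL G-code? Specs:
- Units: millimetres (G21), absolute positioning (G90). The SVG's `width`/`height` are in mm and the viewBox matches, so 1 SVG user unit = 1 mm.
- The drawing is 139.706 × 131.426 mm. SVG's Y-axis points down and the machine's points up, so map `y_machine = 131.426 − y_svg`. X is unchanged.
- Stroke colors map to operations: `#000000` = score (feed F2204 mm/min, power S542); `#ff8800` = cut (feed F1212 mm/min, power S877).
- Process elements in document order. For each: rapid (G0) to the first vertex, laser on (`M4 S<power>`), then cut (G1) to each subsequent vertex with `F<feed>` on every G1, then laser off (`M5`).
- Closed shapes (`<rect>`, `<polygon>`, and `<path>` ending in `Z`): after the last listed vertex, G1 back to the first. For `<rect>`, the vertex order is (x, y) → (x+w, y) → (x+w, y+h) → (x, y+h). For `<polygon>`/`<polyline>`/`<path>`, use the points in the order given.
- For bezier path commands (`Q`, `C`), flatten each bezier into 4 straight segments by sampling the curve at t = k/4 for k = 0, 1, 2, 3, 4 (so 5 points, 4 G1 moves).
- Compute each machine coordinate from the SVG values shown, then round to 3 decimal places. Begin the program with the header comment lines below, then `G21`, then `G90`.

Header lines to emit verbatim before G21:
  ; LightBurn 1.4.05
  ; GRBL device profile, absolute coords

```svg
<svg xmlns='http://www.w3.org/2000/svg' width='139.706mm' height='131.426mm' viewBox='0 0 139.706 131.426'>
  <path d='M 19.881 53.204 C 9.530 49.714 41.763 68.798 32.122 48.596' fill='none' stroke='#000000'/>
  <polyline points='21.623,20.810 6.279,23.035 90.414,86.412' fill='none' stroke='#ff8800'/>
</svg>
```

Since the viewBox matches the mm dimensions, user units are millimetres directly. The only transform is the Y-flip y_m = 131.426 − y_svg.

Shape 1 is a cubic bezier drawn with `<path>`. Its stroke #000000 means score at S542, F2204. After flipping Y the toolpath is (19.881,78.222) → (18.783,77.573) → (25.735,74.259) → (32.821,74.078) → (32.122,82.830).

Shape 2 is a open polyline drawn with `<polyline>`. Its stroke #ff8800 means cut at S877, F1212. After flipping Y the toolpath is (21.623,110.616) → (6.279,108.391) → (90.414,45.014).

; LightBurn 1.4.05
; GRBL device profile, absolute coords
G21
G90
G0 X19.881 Y78.222
M4 S542
G1 X18.783 Y77.573 F2204
G1 X25.735 Y74.259 F2204
G1 X32.821 Y74.078 F2204
G1 X32.122 Y82.830 F2204
M5
G0 X21.623 Y110.616
M4 S877
G1 X6.279 Y108.391 F1212
G1 X90.414 Y45.014 F1212
M5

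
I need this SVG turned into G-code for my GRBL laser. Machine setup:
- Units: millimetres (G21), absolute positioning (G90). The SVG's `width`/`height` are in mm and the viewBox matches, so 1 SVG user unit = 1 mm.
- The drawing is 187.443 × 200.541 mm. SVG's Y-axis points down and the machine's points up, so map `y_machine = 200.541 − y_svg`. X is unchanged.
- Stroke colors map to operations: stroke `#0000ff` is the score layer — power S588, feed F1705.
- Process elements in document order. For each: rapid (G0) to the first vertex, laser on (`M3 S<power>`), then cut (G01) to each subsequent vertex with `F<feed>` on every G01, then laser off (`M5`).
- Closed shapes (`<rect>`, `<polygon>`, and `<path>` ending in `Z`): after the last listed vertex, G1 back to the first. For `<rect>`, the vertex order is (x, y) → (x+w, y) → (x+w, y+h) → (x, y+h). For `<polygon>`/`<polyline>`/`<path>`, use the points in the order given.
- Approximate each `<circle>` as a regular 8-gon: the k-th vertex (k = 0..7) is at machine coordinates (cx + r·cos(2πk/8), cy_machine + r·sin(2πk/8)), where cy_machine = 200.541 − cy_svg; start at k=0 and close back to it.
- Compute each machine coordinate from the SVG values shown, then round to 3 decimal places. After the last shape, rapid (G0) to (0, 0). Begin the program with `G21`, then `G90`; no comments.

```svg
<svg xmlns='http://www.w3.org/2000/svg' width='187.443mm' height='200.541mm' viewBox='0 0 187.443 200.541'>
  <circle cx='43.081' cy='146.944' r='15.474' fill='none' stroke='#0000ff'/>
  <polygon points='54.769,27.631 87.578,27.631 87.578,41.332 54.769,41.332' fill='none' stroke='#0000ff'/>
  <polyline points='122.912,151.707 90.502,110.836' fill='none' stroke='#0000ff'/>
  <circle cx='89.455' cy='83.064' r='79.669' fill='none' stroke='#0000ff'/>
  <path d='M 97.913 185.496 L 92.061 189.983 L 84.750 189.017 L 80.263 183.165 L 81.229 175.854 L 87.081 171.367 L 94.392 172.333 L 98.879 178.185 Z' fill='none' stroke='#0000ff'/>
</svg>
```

G21
G90
G0 X58.555 Y53.597
M3 S588
G01 X54.023 Y64.539 F1705
G01 X43.081 Y69.071 F1705
G01 X32.139 Y64.539 F1705
G01 X27.607 Y53.597 F1705
G01 X32.139 Y42.655 F1705
G01 X43.081 Y38.123 F1705
G01 X54.023 Y42.655 F1705
G01 X58.555 Y53.597 F1705
M5
G0 X54.769 Y172.910
M3 S588
G01 X87.578 Y172.910 F1705
G01 X87.578 Y159.209 F1705
G01 X54.769 Y159.209 F1705
G01 X54.769 Y172.910 F1705
M5
G0 X122.912 Y48.834
M3 S588
G01 X90.502 Y89.705 F1705
M5
G0 X169.124 Y117.477
M3 S588
G01 X145.789 Y173.811 F1705
G01 X89.455 Y197.146 F1705
G01 X33.121 Y173.811 F1705
G01 X9.786 Y117.477 F1705
G01 X33.121 Y61.143 F1705
G01 X89.455 Y37.808 F1705
G01 X145.789 Y61.143 F1705
G01 X169.124 Y117.477 F1705
M5
G0 X97.913 Y15.045
M3 S588
G01 X92.061 Y10.558 F1705
G01 X84.750 Y11.524 F1705
G01 X80.263 Y17.376 F1705
G01 X81.229 Y24.687 F1705
G01 X87.081 Y29.174 F1705
G01 X94.392 Y28.208 F1705
G01 X98.879 Y22.356 F1705
G01 X97.913 Y15.045 F1705
M5
G0 X0.000 Y0.000

Since the viewBox matches the mm dimensions, user units are millimetres directly. The only transform is the Y-flip y_m = 200.541 − y_svg.

Shape 1 is a circle drawn with `<circle>`. Its stroke #0000ff means score at S588, F1705. After flipping Y the toolpath is (58.555,53.597) → (54.023,64.539) → (43.081,69.071) → (32.139,64.539) → (27.607,53.597) → (32.139,42.655) → (43.081,38.123) → (54.023,42.655) → (58.555,53.597), returning to the start.

Shape 2 is a rectangle drawn with `<polygon>`. Its stroke #0000ff means score at S588, F1705. After flipping Y the toolpath is (54.769,172.910) → (87.578,172.910) → (87.578,159.209) → (54.769,159.209) → (54.769,172.910), returning to the start.

Shape 3 is a line segment drawn with `<polyline>`. Its stroke #0000ff means score at S588, F1705. After flipping Y the toolpath is (122.912,48.834) → (90.502,89.705).

Shape 4 is a circle drawn with `<circle>`. Its stroke #0000ff means score at S588, F1705. After flipping Y the toolpath is (169.124,117.477) → (145.789,173.811) → (89.455,197.146) → (33.121,173.811) → (9.786,117.477) → (33.121,61.143) → (89.455,37.808) → (145.789,61.143) → (169.124,117.477), returning to the start.

Shape 5 is a regular polygon drawn with `<path>`. Its stroke #0000ff means score at S588, F1705. After flipping Y the toolpath is (97.913,15.045) → (92.061,10.558) → (84.750,11.524) → (80.263,17.376) → (81.229,24.687) → (87.081,29.174) → (94.392,28.208) → (98.879,22.356) → (97.913,15.045), returning to the start.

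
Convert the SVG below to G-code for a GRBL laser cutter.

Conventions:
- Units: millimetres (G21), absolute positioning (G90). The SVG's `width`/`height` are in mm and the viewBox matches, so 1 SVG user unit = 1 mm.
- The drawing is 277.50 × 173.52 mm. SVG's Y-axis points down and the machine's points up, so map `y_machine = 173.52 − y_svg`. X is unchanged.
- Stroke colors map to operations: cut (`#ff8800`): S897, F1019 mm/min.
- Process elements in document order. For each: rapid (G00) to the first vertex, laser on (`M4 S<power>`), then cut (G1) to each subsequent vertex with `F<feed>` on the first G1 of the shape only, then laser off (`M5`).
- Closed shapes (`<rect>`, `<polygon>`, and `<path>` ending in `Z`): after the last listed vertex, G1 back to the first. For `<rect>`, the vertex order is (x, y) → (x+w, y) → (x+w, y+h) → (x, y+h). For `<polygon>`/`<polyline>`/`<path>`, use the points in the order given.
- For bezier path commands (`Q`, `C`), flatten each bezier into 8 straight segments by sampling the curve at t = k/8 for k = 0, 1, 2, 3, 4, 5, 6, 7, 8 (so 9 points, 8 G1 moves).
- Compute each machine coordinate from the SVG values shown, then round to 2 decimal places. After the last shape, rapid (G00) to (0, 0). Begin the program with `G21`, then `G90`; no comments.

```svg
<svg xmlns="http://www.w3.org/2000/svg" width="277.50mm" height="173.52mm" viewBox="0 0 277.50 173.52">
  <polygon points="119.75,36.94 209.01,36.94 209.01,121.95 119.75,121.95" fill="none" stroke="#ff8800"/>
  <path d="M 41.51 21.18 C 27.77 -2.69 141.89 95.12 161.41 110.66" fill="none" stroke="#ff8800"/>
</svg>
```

1 u = 1 mm; y_m = 173.52 − y.

[1] `<polygon>` rectangle, #ff8800→cut S897 F1019: (119.75,136.58) → (209.01,136.58) → (209.01,51.57) → (119.75,51.57) → (119.75,136.58) (closed)

[2] `<path>` cubic bezier, #ff8800→cut S897 F1019: (41.51,152.34) → (41.92,155.99) → (51.70,150.61) → (68.26,138.62) → (88.99,122.38) → (111.27,104.29) → (132.51,86.75) → (150.09,72.15) → (161.41,62.86)

G21
G90
G00 X119.75 Y136.58
M4 S897
G1 X209.01 Y136.58 F1019
G1 X209.01 Y51.57
G1 X119.75 Y51.57
G1 X119.75 Y136.58
M5
G00 X41.51 Y152.34
M4 S897
G1 X41.92 Y155.99 F1019
G1 X51.70 Y150.61
G1 X68.26 Y138.62
G1 X88.99 Y122.38
G1 X111.27 Y104.29
G1 X132.51 Y86.75
G1 X150.09 Y72.15
G1 X161.41 Y62.86
M5
G00 X0.00 Y0.00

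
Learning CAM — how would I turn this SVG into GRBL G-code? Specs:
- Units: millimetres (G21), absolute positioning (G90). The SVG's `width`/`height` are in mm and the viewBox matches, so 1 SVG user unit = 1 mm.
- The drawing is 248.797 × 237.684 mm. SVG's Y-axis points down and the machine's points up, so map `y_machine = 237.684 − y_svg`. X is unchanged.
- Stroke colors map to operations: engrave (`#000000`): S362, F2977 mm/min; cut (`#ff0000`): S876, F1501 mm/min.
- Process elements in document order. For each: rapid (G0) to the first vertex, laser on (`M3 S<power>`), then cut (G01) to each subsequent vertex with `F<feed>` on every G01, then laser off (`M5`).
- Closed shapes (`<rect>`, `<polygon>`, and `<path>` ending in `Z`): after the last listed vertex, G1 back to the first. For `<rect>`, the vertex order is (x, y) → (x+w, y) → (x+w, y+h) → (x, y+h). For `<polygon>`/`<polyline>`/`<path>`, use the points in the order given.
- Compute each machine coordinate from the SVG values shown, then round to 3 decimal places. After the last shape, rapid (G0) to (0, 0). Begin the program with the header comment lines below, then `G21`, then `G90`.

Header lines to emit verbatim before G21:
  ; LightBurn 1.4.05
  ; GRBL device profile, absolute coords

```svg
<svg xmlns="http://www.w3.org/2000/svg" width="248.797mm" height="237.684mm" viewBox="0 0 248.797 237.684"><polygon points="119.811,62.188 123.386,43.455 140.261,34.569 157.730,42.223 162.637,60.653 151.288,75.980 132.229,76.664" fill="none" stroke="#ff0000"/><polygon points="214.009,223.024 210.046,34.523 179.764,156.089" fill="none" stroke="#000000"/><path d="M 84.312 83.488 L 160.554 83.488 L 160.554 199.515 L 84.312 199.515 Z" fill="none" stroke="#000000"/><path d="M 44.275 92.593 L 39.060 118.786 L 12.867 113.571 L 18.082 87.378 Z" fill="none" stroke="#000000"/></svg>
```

; LightBurn 1.4.05
; GRBL device profile, absolute coords
G21
G90
G0 X119.811 Y175.496
M3 S876
G01 X123.386 Y194.229 F1501
G01 X140.261 Y203.115 F1501
G01 X157.730 Y195.461 F1501
G01 X162.637 Y177.031 F1501
G01 X151.288 Y161.704 F1501
G01 X132.229 Y161.020 F1501
G01 X119.811 Y175.496 F1501
M5
G0 X214.009 Y14.660
M3 S362
G01 X210.046 Y203.161 F2977
G01 X179.764 Y81.595 F2977
G01 X214.009 Y14.660 F2977
M5
G0 X84.312 Y154.196
M3 S362
G01 X160.554 Y154.196 F2977
G01 X160.554 Y38.169 F2977
G01 X84.312 Y38.169 F2977
G01 X84.312 Y154.196 F2977
M5
G0 X44.275 Y145.091
M3 S362
G01 X39.060 Y118.898 F2977
G01 X12.867 Y124.113 F2977
G01 X18.082 Y150.306 F2977
G01 X44.275 Y145.091 F2977
M5
G0 X0.000 Y0.000

Since the viewBox matches the mm dimensions, user units are millimetres directly. The only transform is the Y-flip y_m = 237.684 − y_svg.

Shape 1 is a regular polygon drawn with `<polygon>`. Its stroke #ff0000 means cut at S876, F1501. After flipping Y the toolpath is (119.811,175.496) → (123.386,194.229) → (140.261,203.115) → (157.730,195.461) → (162.637,177.031) → (151.288,161.704) → (132.229,161.020) → (119.811,175.496), returning to the start.

Shape 2 is a closed polygon drawn with `<polygon>`. Its stroke #000000 means engrave at S362, F2977. After flipping Y the toolpath is (214.009,14.660) → (210.046,203.161) → (179.764,81.595) → (214.009,14.660), returning to the start.

Shape 3 is a rectangle drawn with `<path>`. Its stroke #000000 means engrave at S362, F2977. After flipping Y the toolpath is (84.312,154.196) → (160.554,154.196) → (160.554,38.169) → (84.312,38.169) → (84.312,154.196), returning to the start.

Shape 4 is a regular polygon drawn with `<path>`. Its stroke #000000 means engrave at S362, F2977. After flipping Y the toolpath is (44.275,145.091) → (39.060,118.898) → (12.867,124.113) → (18.082,150.306) → (44.275,145.091), returning to the start.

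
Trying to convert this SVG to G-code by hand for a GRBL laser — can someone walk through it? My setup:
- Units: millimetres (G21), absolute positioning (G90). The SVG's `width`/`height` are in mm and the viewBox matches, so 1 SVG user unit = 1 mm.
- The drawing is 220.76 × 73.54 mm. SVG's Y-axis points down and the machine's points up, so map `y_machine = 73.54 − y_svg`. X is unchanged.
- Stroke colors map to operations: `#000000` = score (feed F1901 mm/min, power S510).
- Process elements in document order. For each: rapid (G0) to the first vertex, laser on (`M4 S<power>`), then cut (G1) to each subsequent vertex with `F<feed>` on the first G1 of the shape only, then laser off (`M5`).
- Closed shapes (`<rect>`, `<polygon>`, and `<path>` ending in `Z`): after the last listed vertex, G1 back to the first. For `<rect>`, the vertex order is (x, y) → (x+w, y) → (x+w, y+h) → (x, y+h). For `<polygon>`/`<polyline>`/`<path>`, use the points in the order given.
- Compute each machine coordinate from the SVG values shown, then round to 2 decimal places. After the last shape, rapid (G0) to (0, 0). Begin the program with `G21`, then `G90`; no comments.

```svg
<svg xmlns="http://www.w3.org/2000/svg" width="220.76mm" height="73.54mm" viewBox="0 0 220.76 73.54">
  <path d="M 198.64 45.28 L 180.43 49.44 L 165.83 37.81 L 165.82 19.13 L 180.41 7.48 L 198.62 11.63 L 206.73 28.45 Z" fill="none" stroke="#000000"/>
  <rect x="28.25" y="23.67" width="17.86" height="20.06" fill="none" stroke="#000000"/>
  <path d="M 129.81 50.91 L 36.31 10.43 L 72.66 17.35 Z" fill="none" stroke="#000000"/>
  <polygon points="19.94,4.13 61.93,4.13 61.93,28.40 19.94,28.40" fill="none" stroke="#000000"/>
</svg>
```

Since the viewBox matches the mm dimensions, user units are millimetres directly. The only transform is the Y-flip y_m = 73.54 − y_svg.

Shape 1 is a regular polygon drawn with `<path>`. Its stroke #000000 means score at S510, F1901. After flipping Y the toolpath is (198.64,28.26) → (180.43,24.10) → (165.83,35.73) → (165.82,54.41) → (180.41,66.06) → (198.62,61.91) → (206.73,45.09) → (198.64,28.26), returning to the start.

Shape 2 is a rectangle drawn with `<rect>`. Its stroke #000000 means score at S510, F1901. After flipping Y the toolpath is (28.25,49.87) → (46.11,49.87) → (46.11,29.81) → (28.25,29.81) → (28.25,49.87), returning to the start.

Shape 3 is a closed polygon drawn with `<path>`. Its stroke #000000 means score at S510, F1901. After flipping Y the toolpath is (129.81,22.63) → (36.31,63.11) → (72.66,56.19) → (129.81,22.63), returning to the start.

Shape 4 is a rectangle drawn with `<polygon>`. Its stroke #000000 means score at S510, F1901. After flipping Y the toolpath is (19.94,69.41) → (61.93,69.41) → (61.93,45.14) → (19.94,45.14) → (19.94,69.41), returning to the start.

G21
G90
G0 X198.64 Y28.26
M4 S510
G1 X180.43 Y24.10 F1901
G1 X165.83 Y35.73
G1 X165.82 Y54.41
G1 X180.41 Y66.06
G1 X198.62 Y61.91
G1 X206.73 Y45.09
G1 X198.64 Y28.26
M5
G0 X28.25 Y49.87
M4 S510
G1 X46.11 Y49.87 F1901
G1 X46.11 Y29.81
G1 X28.25 Y29.81
G1 X28.25 Y49.87
M5
G0 X129.81 Y22.63
M4 S510
G1 X36.31 Y63.11 F1901
G1 X72.66 Y56.19
G1 X129.81 Y22.63
M5
G0 X19.94 Y69.41
M4 S510
G1 X61.93 Y69.41 F1901
G1 X61.93 Y45.14
G1 X19.94 Y45.14
G1 X19.94 Y69.41
M5
G0 X0.00 Y0.00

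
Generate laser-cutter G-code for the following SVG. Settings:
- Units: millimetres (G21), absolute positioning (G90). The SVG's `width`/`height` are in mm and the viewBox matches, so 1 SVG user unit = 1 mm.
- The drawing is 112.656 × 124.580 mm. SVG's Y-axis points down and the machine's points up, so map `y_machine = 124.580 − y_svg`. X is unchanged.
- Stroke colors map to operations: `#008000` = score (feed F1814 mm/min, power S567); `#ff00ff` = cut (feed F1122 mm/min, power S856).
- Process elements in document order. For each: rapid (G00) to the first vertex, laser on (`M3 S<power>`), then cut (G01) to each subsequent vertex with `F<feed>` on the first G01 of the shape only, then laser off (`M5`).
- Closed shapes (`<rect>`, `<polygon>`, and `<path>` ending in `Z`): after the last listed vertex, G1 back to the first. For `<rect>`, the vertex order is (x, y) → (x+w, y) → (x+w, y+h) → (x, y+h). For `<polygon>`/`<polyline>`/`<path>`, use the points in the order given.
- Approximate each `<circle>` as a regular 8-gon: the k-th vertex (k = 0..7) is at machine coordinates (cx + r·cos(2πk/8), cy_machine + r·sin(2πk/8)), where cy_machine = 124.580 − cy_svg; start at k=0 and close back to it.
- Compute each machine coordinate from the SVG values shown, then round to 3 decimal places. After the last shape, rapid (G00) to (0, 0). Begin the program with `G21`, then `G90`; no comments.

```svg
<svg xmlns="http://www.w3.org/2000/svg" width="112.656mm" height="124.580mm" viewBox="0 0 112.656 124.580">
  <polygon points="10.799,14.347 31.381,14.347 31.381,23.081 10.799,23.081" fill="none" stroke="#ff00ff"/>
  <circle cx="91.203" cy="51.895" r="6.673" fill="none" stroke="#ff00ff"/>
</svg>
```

viewBox `0 0 112.656 124.580` with mm width/height → 1 unit = 1 mm. Flip: y_m = 124.580 − y_svg.

**Shape 1** — `<polygon>` rectangle, stroke `#ff00ff` → cut (S856, F1122). Machine vertices: (10.799,110.233) → (31.381,110.233) → (31.381,101.499) → (10.799,101.499) → (10.799,110.233). Closed: final G1 returns to the first vertex.

**Shape 2** — `<circle>` circle, stroke `#ff00ff` → cut (S856, F1122). Machine vertices: (97.876,72.685) → (95.922,77.404) → (91.203,79.358) → (86.484,77.404) → (84.530,72.685) → (86.484,67.966) → (91.203,66.012) → (95.922,67.966) → (97.876,72.685). Closed: final G1 returns to the first vertex.

G21
G90
G00 X10.799 Y110.233
M3 S856
G01 X31.381 Y110.233 F1122
G01 X31.381 Y101.499
G01 X10.799 Y101.499
G01 X10.799 Y110.233
M5
G00 X97.876 Y72.685
M3 S856
G01 X95.922 Y77.404 F1122
G01 X91.203 Y79.358
G01 X86.484 Y77.404
G01 X84.530 Y72.685
G01 X86.484 Y67.966
G01 X91.203 Y66.012
G01 X95.922 Y67.966
G01 X97.876 Y72.685
M5
G00 X0.000 Y0.000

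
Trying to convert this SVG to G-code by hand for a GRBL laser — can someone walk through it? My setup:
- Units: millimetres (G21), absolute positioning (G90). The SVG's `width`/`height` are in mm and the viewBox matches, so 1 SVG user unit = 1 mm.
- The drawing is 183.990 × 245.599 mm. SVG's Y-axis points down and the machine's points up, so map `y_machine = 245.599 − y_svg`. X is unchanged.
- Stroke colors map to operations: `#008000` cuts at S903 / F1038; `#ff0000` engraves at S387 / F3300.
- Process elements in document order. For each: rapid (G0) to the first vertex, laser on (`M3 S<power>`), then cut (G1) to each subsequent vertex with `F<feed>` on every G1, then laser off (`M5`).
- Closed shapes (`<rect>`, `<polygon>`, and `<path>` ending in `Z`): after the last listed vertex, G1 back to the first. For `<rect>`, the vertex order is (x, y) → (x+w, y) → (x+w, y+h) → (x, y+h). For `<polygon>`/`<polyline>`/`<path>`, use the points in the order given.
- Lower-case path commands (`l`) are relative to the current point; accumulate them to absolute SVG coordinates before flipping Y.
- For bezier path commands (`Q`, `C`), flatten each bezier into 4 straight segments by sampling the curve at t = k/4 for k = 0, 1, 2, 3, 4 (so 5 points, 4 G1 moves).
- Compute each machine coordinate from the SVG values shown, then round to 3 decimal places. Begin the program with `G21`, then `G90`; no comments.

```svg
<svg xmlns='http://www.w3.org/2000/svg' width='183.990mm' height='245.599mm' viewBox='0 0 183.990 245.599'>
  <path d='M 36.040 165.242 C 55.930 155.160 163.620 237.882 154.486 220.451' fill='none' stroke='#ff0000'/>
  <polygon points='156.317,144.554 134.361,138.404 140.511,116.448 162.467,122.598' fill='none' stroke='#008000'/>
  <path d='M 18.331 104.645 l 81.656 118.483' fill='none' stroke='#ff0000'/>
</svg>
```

Since the viewBox matches the mm dimensions, user units are millimetres directly. The only transform is the Y-flip y_m = 245.599 − y_svg.

Shape 1 is a cubic bezier drawn with `<path>`. Its stroke #ff0000 means engrave at S387, F3300. After flipping Y the toolpath is (36.040,80.357) → (64.223,73.533) → (106.147,49.997) → (142.629,27.838) → (154.486,25.148).

Shape 2 is a regular polygon drawn with `<polygon>`. Its stroke #008000 means cut at S903, F1038. After flipping Y the toolpath is (156.317,101.045) → (134.361,107.195) → (140.511,129.151) → (162.467,123.001) → (156.317,101.045), returning to the start.

Shape 3 is a line segment drawn with `<path>`. Its stroke #ff0000 means engrave at S387, F3300. After flipping Y the toolpath is (18.331,140.954) → (99.987,22.471).

G21
G90
G0 X36.040 Y80.357
M3 S387
G1 X64.223 Y73.533 F3300
G1 X106.147 Y49.997 F3300
G1 X142.629 Y27.838 F3300
G1 X154.486 Y25.148 F3300
M5
G0 X156.317 Y101.045
M3 S903
G1 X134.361 Y107.195 F1038
G1 X140.511 Y129.151 F1038
G1 X162.467 Y123.001 F1038
G1 X156.317 Y101.045 F1038
M5
G0 X18.331 Y140.954
M3 S387
G1 X99.987 Y22.471 F3300
M5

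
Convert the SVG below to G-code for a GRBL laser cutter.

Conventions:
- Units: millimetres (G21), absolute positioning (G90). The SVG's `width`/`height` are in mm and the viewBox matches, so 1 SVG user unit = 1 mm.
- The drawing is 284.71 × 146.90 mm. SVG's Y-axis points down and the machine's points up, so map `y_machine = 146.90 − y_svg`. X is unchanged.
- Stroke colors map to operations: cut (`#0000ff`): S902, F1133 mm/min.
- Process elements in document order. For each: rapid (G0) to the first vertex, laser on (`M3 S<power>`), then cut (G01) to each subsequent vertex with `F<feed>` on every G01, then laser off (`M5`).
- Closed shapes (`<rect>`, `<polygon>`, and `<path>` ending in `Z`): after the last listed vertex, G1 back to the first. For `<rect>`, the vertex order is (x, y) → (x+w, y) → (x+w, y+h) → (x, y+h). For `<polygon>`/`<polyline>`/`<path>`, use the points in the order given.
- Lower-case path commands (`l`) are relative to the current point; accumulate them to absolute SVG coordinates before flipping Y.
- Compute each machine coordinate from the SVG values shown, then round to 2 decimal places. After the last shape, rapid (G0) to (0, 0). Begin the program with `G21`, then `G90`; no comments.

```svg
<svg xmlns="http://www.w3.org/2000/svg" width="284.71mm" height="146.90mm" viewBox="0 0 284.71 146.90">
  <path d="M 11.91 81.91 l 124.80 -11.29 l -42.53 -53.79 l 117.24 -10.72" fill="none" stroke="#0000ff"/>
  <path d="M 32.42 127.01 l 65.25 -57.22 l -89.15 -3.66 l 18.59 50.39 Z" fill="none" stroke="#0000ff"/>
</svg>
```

G21
G90
G0 X11.91 Y64.99
M3 S902
G01 X136.71 Y76.28 F1133
G01 X94.18 Y130.07 F1133
G01 X211.42 Y140.79 F1133
M5
G0 X32.42 Y19.89
M3 S902
G01 X97.67 Y77.11 F1133
G01 X8.52 Y80.77 F1133
G01 X27.11 Y30.38 F1133
G01 X32.42 Y19.89 F1133
M5
G0 X0.00 Y0.00

Since the viewBox matches the mm dimensions, user units are millimetres directly. The only transform is the Y-flip y_m = 146.90 − y_svg.

Shape 1 is a open polyline drawn with `<path>`. Its stroke #0000ff means cut at S902, F1133. After flipping Y the toolpath is (11.91,64.99) → (136.71,76.28) → (94.18,130.07) → (211.42,140.79).

Shape 2 is a closed polygon drawn with `<path>`. Its stroke #0000ff means cut at S902, F1133. After flipping Y the toolpath is (32.42,19.89) → (97.67,77.11) → (8.52,80.77) → (27.11,30.38) → (32.42,19.89), returning to the start.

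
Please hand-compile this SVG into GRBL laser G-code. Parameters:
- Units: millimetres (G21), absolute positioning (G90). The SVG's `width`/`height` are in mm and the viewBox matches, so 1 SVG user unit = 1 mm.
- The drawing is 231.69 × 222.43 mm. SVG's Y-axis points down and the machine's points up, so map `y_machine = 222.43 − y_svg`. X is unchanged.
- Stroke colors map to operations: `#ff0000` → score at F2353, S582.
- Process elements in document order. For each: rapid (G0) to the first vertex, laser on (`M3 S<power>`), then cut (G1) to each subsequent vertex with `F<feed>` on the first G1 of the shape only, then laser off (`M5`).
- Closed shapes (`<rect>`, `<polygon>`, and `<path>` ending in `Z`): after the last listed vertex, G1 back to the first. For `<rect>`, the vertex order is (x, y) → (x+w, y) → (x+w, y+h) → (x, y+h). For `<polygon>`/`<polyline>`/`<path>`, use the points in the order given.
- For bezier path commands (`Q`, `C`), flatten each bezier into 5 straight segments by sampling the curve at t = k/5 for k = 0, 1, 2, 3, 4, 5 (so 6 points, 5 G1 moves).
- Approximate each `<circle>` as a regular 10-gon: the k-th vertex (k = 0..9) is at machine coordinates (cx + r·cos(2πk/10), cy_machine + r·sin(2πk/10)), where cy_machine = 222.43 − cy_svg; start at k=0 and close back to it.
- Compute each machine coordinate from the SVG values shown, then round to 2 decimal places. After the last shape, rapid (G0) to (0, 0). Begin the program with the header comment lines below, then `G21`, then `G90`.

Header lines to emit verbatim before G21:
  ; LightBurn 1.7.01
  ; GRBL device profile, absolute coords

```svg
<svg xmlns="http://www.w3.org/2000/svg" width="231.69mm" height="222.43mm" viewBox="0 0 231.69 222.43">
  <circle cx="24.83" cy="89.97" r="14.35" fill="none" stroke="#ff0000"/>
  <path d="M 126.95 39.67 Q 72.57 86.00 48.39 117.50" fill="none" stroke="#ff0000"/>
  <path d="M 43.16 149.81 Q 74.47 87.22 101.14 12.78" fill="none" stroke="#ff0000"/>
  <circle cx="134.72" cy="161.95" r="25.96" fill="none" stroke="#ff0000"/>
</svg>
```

; LightBurn 1.7.01
; GRBL device profile, absolute coords
G21
G90
G0 X39.18 Y132.46
M3 S582
G1 X36.44 Y140.89 F2353
G1 X29.26 Y146.11
G1 X20.40 Y146.11
G1 X13.22 Y140.89
G1 X10.48 Y132.46
G1 X13.22 Y124.03
G1 X20.40 Y118.81
G1 X29.26 Y118.81
G1 X36.44 Y124.03
G1 X39.18 Y132.46
M5
G0 X126.95 Y182.76
M3 S582
G1 X106.41 Y164.82 F2353
G1 X88.28 Y148.07
G1 X72.57 Y132.50
G1 X59.27 Y118.12
G1 X48.39 Y104.93
M5
G0 X43.16 Y72.62
M3 S582
G1 X55.50 Y98.13 F2353
G1 X67.47 Y124.59
G1 X79.06 Y151.99
G1 X90.29 Y180.35
G1 X101.14 Y209.65
M5
G0 X160.68 Y60.48
M3 S582
G1 X155.72 Y75.74 F2353
G1 X142.74 Y85.17
G1 X126.70 Y85.17
G1 X113.72 Y75.74
G1 X108.76 Y60.48
G1 X113.72 Y45.22
G1 X126.70 Y35.79
G1 X142.74 Y35.79
G1 X155.72 Y45.22
G1 X160.68 Y60.48
M5
G0 X0.00 Y0.00

viewBox `0 0 231.69 222.43` with mm width/height → 1 unit = 1 mm. Flip: y_m = 222.43 − y_svg.

**Shape 1** — `<circle>` circle, stroke `#ff0000` → score (S582, F2353). Machine vertices: (39.18,132.46) → (36.44,140.89) → (29.26,146.11) → (20.40,146.11) → (13.22,140.89) → (10.48,132.46) → (13.22,124.03) → (20.40,118.81) → (29.26,118.81) → (36.44,124.03) → (39.18,132.46). Closed: final G1 returns to the first vertex.

**Shape 2** — `<path>` quadratic bezier, stroke `#ff0000` → score (S582, F2353). Control points (SVG): P0=(126.95,39.67), P1=(72.57,86.00), P2=(48.39,117.50); sampled at t=k/5. Machine vertices: (126.95,182.76) → (106.41,164.82) → (88.28,148.07) → (72.57,132.50) → (59.27,118.12) → (48.39,104.93). Open path.

**Shape 3** — `<path>` quadratic bezier, stroke `#ff0000` → score (S582, F2353). Control points (SVG): P0=(43.16,149.81), P1=(74.47,87.22), P2=(101.14,12.78); sampled at t=k/5. Machine vertices: (43.16,72.62) → (55.50,98.13) → (67.47,124.59) → (79.06,151.99) → (90.29,180.35) → (101.14,209.65). Open path.

**Shape 4** — `<circle>` circle, stroke `#ff0000` → score (S582, F2353). Machine vertices: (160.68,60.48) → (155.72,75.74) → (142.74,85.17) → (126.70,85.17) → (113.72,75.74) → (108.76,60.48) → (113.72,45.22) → (126.70,35.79) → (142.74,35.79) → (155.72,45.22) → (160.68,60.48). Closed: final G1 returns to the first vertex.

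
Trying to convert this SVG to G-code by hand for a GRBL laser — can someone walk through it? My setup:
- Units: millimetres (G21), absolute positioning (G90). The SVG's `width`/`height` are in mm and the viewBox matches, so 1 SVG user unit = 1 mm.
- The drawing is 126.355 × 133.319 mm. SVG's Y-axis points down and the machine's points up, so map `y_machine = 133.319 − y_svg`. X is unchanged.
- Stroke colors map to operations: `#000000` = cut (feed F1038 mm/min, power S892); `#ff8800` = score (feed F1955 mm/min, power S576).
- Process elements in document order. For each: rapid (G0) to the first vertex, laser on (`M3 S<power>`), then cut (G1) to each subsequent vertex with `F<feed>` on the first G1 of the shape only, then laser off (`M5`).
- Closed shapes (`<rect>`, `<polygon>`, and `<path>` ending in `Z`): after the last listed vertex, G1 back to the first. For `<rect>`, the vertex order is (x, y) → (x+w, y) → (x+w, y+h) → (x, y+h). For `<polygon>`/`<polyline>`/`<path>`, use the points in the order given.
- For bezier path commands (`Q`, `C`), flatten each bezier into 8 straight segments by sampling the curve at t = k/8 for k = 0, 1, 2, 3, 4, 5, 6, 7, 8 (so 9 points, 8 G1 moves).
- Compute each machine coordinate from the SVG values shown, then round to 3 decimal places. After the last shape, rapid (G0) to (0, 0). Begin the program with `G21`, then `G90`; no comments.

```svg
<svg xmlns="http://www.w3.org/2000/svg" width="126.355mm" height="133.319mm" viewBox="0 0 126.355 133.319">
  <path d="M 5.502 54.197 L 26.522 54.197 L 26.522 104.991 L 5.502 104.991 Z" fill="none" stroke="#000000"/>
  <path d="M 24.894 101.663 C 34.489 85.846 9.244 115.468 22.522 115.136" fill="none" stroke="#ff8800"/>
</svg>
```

1 u = 1 mm; y_m = 133.319 − y.

[1] `<path>` rectangle, #000000→cut S892 F1038: (5.502,79.122) → (26.522,79.122) → (26.522,28.328) → (5.502,28.328) → (5.502,79.122) (closed)

[2] `<path>` cubic bezier, #ff8800→score S576 F1955: (24.894,31.656) → (27.002,35.605) → (26.704,36.177) → (24.859,34.256) → (22.327,30.726) → (19.967,26.471) → (18.640,22.372) → (19.205,19.315) → (22.522,18.183)

G21
G90
G0 X5.502 Y79.122
M3 S892
G1 X26.522 Y79.122 F1038
G1 X26.522 Y28.328
G1 X5.502 Y28.328
G1 X5.502 Y79.122
M5
G0 X24.894 Y31.656
M3 S576
G1 X27.002 Y35.605 F1955
G1 X26.704 Y36.177
G1 X24.859 Y34.256
G1 X22.327 Y30.726
G1 X19.967 Y26.471
G1 X18.640 Y22.372
G1 X19.205 Y19.315
G1 X22.522 Y18.183
M5
G0 X0.000 Y0.000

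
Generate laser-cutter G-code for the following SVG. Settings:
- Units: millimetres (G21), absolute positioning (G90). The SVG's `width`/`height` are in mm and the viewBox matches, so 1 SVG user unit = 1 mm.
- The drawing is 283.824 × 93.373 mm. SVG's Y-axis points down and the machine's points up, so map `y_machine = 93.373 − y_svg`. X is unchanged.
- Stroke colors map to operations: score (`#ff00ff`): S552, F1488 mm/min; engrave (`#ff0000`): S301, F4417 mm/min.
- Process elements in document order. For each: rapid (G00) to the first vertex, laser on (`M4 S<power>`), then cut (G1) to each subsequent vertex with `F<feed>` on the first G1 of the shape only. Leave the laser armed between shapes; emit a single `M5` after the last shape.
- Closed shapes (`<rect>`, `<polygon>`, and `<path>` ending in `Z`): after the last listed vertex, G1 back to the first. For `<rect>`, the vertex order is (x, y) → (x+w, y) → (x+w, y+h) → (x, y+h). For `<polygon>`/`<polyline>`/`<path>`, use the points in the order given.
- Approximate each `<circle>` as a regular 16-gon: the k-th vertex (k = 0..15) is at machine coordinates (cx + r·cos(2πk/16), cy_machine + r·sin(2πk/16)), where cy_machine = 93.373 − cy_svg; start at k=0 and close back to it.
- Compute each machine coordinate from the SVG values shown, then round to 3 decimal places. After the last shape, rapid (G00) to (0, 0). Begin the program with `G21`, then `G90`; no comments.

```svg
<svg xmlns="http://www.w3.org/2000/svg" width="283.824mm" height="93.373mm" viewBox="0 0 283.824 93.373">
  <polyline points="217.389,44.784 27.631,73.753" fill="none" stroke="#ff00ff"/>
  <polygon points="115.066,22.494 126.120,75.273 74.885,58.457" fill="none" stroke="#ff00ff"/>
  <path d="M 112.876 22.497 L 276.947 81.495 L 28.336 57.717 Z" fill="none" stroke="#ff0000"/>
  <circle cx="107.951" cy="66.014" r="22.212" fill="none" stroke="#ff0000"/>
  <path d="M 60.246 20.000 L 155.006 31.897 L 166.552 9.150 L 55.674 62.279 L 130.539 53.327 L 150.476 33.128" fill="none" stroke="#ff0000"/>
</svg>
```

G21
G90
G00 X217.389 Y48.589
M4 S552
G1 X27.631 Y19.620 F1488
G00 X115.066 Y70.879
M4 S552
G1 X126.120 Y18.100 F1488
G1 X74.885 Y34.916
G1 X115.066 Y70.879
G00 X112.876 Y70.876
M4 S301
G1 X276.947 Y11.878 F4417
G1 X28.336 Y35.656
G1 X112.876 Y70.876
G00 X130.163 Y27.359
M4 S301
G1 X128.472 Y35.859 F4417
G1 X123.657 Y43.065
G1 X116.451 Y47.880
G1 X107.951 Y49.571
G1 X99.451 Y47.880
G1 X92.245 Y43.065
G1 X87.430 Y35.859
G1 X85.739 Y27.359
G1 X87.430 Y18.859
G1 X92.245 Y11.653
G1 X99.451 Y6.838
G1 X107.951 Y5.147
G1 X116.451 Y6.838
G1 X123.657 Y11.653
G1 X128.472 Y18.859
G1 X130.163 Y27.359
G00 X60.246 Y73.373
M4 S301
G1 X155.006 Y61.476 F4417
G1 X166.552 Y84.223
G1 X55.674 Y31.094
G1 X130.539 Y40.046
G1 X150.476 Y60.245
M5
G00 X0.000 Y0.000

viewBox `0 0 283.824 93.373` with mm width/height → 1 unit = 1 mm. Flip: y_m = 93.373 − y_svg.

**Shape 1** — `<polyline>` line segment, stroke `#ff00ff` → score (S552, F1488). Machine vertices: (217.389,48.589) → (27.631,19.620). Open path.

**Shape 2** — `<polygon>` regular polygon, stroke `#ff00ff` → score (S552, F1488). Machine vertices: (115.066,70.879) → (126.120,18.100) → (74.885,34.916) → (115.066,70.879). Closed: final G1 returns to the first vertex.

**Shape 3** — `<path>` closed polygon, stroke `#ff0000` → engrave (S301, F4417). Machine vertices: (112.876,70.876) → (276.947,11.878) → (28.336,35.656) → (112.876,70.876). Closed: final G1 returns to the first vertex.

**Shape 4** — `<circle>` circle, stroke `#ff0000` → engrave (S301, F4417). Machine vertices: (130.163,27.359) → (128.472,35.859) → (123.657,43.065) → (116.451,47.880) → (107.951,49.571) → (99.451,47.880) → (92.245,43.065) → (87.430,35.859) → (85.739,27.359) → (87.430,18.859) → (92.245,11.653) → (99.451,6.838) → (107.951,5.147) → (116.451,6.838) → (123.657,11.653) → (128.472,18.859) → (130.163,27.359). Closed: final G1 returns to the first vertex.

**Shape 5** — `<path>` open polyline, stroke `#ff0000` → engrave (S301, F4417). Machine vertices: (60.246,73.373) → (155.006,61.476) → (166.552,84.223) → (55.674,31.094) → (130.539,40.046) → (150.476,60.245). Open path.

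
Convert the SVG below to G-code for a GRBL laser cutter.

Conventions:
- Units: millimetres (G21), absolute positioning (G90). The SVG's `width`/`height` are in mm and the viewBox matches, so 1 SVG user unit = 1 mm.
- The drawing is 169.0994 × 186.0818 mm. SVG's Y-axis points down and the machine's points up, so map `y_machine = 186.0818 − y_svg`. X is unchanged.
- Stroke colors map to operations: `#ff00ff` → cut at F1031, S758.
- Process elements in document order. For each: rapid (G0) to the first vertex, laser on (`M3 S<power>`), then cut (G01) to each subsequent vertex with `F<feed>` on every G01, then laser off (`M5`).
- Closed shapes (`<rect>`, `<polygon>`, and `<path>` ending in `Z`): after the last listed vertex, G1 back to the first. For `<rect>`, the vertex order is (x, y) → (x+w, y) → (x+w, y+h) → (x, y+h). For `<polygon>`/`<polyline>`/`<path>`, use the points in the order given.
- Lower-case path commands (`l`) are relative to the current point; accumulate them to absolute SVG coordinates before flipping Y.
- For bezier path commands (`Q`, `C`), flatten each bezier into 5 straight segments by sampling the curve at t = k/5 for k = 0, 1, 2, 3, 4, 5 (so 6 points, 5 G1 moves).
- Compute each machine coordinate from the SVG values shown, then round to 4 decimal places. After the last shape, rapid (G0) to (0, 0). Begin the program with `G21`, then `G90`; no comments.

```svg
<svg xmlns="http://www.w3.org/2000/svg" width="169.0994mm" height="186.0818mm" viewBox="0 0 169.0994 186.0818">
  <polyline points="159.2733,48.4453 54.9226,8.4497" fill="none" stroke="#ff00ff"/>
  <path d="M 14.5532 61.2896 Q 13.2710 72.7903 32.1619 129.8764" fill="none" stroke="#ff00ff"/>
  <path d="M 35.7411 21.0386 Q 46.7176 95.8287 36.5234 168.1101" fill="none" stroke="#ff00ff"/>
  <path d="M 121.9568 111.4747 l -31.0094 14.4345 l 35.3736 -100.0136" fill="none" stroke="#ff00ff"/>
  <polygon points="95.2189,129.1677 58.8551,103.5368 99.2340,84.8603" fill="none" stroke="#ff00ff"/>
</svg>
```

Since the viewBox matches the mm dimensions, user units are millimetres directly. The only transform is the Y-flip y_m = 186.0818 − y_svg.

Shape 1 is a line segment drawn with `<polyline>`. Its stroke #ff00ff means cut at S758, F1031. After flipping Y the toolpath is (159.2733,137.6365) → (54.9226,177.6321).

Shape 2 is a quadratic bezier drawn with `<path>`. Its stroke #ff00ff means cut at S758, F1031. After flipping Y the toolpath is (14.5532,124.7922) → (14.8472,118.3685) → (16.7551,108.2980) → (20.2769,94.5806) → (25.4125,77.2164) → (32.1619,56.2054).

Shape 3 is a quadratic bezier drawn with `<path>`. Its stroke #ff00ff means cut at S758, F1031. After flipping Y the toolpath is (35.7411,165.0432) → (39.2849,135.2275) → (41.1350,105.6125) → (41.2914,76.1982) → (39.7543,46.9846) → (36.5234,17.9717).

Shape 4 is a open polyline drawn with `<path>`. Its stroke #ff00ff means cut at S758, F1031. After flipping Y the toolpath is (121.9568,74.6071) → (90.9474,60.1726) → (126.3210,160.1862).

Shape 5 is a regular polygon drawn with `<polygon>`. Its stroke #ff00ff means cut at S758, F1031. After flipping Y the toolpath is (95.2189,56.9141) → (58.8551,82.5450) → (99.2340,101.2215) → (95.2189,56.9141), returning to the start.

G21
G90
G0 X159.2733 Y137.6365
M3 S758
G01 X54.9226 Y177.6321 F1031
M5
G0 X14.5532 Y124.7922
M3 S758
G01 X14.8472 Y118.3685 F1031
G01 X16.7551 Y108.2980 F1031
G01 X20.2769 Y94.5806 F1031
G01 X25.4125 Y77.2164 F1031
G01 X32.1619 Y56.2054 F1031
M5
G0 X35.7411 Y165.0432
M3 S758
G01 X39.2849 Y135.2275 F1031
G01 X41.1350 Y105.6125 F1031
G01 X41.2914 Y76.1982 F1031
G01 X39.7543 Y46.9846 F1031
G01 X36.5234 Y17.9717 F1031
M5
G0 X121.9568 Y74.6071
M3 S758
G01 X90.9474 Y60.1726 F1031
G01 X126.3210 Y160.1862 F1031
M5
G0 X95.2189 Y56.9141
M3 S758
G01 X58.8551 Y82.5450 F1031
G01 X99.2340 Y101.2215 F1031
G01 X95.2189 Y56.9141 F1031
M5
G0 X0.0000 Y0.0000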